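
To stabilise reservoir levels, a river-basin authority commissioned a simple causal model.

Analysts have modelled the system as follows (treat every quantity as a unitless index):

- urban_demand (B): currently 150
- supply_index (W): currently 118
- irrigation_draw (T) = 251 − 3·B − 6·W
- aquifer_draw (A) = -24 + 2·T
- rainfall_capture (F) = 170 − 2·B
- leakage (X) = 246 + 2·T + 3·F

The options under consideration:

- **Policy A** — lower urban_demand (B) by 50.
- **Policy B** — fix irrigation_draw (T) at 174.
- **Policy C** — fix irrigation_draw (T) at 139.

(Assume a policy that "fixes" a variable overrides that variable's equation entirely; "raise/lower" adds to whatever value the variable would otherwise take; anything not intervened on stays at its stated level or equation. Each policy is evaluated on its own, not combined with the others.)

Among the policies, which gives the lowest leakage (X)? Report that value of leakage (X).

Policy A (B − 50):
  B = 150 − 50 = 100
  W = 118
  T = 251 − 3·100 − 6·118 = -757
  F = 170 − 2·100 = -30
  X = 246 + 2·(-757) + 3·(-30) = -1358
Policy B (T := 174):
  B = 150
  W = 118
  T = 174
  F = 170 − 2·150 = -130
  X = 246 + 2·174 + 3·(-130) = 204
Policy C (T := 139):
  B = 150
  W = 118
  T = 139
  F = 170 − 2·150 = -130
  X = 246 + 2·139 + 3·(-130) = 134
Comparing — Policy A: X=-1358, Policy B: X=204, Policy C: X=134. Lowest is -1358 (Policy A).

-1358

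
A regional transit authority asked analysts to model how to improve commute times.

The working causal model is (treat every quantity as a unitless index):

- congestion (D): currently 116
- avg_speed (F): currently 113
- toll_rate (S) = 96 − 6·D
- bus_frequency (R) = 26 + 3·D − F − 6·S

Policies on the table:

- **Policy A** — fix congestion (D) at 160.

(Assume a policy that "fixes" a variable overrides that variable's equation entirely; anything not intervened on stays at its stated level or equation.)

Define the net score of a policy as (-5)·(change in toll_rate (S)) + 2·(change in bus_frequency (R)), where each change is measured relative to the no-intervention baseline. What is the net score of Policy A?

4752

Baseline:
  D = 116
  F = 113
  S = 96 − 6·116 = -600
  R = 26 + 3·116 − 113 − 6·(-600) = 3861
Policy A (D := 160):
  D = 160
  F = 113
  S = 96 − 6·160 = -864
  R = 26 + 3·160 − 113 − 6·(-864) = 5577
ΔS = -864 − (-600) = -264; ΔR = 5577 − 3861 = 1716
Score = (-5)·(-264) + 2·1716 = 4752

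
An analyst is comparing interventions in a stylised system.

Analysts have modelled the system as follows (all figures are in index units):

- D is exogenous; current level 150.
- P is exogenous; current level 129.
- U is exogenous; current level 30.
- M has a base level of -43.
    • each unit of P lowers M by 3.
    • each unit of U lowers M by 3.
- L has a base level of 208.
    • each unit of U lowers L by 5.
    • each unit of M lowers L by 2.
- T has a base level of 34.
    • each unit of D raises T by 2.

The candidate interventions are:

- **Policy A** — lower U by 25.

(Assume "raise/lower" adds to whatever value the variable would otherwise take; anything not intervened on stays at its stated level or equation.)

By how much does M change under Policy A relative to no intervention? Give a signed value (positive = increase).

Baseline:
  P = 129
  U = 30
  M = -43 − 3·129 − 3·30 = -520
Policy A (U − 25):
  P = 129
  U = 30 − 25 = 5
  M = -43 − 3·129 − 3·5 = -445
Change in M: -445 − (-520) = 75

75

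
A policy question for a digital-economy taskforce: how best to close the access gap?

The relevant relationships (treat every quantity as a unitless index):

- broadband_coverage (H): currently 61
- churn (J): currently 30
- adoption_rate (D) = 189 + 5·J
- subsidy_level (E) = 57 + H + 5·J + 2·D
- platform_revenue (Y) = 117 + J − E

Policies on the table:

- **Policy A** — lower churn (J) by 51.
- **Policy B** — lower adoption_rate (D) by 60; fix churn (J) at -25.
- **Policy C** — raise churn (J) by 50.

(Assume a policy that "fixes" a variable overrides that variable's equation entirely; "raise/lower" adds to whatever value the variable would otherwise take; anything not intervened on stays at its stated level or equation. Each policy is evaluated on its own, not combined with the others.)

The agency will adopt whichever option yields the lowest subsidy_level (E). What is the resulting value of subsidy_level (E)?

1

Policy A (J − 51):
  H = 61
  J = 30 − 51 = -21
  D = 189 + 5·(-21) = 84
  E = 57 + 61 + 5·(-21) + 2·84 = 181
Policy B (D − 60, J := -25):
  H = 61
  J = -25
  D = 189 + 5·(-25) (−60 from intervention) = 4
  E = 57 + 61 + 5·(-25) + 2·4 = 1
Policy C (J + 50):
  H = 61
  J = 30 + 50 = 80
  D = 189 + 5·80 = 589
  E = 57 + 61 + 5·80 + 2·589 = 1696
Comparing — Policy A: E=181, Policy B: E=1, Policy C: E=1696. Lowest is 1 (Policy B).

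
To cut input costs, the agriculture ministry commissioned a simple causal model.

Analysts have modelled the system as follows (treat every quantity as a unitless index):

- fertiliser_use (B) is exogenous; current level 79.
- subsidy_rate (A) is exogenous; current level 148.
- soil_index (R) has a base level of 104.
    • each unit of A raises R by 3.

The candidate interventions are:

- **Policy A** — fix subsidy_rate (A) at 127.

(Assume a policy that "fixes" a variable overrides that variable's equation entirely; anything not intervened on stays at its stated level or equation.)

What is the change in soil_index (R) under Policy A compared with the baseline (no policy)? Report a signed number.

-63

Baseline:
  A = 148
  R = 104 + 3·148 = 548
Policy A (A := 127):
  A = 127
  R = 104 + 3·127 = 485
Change in R: 485 − 548 = -63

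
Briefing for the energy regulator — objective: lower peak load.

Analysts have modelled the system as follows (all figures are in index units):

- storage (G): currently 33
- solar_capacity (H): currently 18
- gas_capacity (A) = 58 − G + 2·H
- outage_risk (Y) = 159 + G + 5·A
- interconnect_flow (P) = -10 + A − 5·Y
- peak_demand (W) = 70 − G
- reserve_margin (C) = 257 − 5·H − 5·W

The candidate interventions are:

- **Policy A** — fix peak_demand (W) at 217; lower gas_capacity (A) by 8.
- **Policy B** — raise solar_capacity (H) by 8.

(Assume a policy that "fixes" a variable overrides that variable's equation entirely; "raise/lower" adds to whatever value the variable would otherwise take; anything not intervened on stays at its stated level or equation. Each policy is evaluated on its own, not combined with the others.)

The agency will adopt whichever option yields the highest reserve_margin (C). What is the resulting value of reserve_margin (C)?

Policy A (W := 217, A − 8):
  G = 33
  H = 18
  W = 217
  C = 257 − 5·18 − 5·217 = -918
Policy B (H + 8):
  G = 33
  H = 18 + 8 = 26
  W = 70 − 33 = 37
  C = 257 − 5·26 − 5·37 = -58
Comparing — Policy A: C=-918, Policy B: C=-58. Highest is -58 (Policy B).

-58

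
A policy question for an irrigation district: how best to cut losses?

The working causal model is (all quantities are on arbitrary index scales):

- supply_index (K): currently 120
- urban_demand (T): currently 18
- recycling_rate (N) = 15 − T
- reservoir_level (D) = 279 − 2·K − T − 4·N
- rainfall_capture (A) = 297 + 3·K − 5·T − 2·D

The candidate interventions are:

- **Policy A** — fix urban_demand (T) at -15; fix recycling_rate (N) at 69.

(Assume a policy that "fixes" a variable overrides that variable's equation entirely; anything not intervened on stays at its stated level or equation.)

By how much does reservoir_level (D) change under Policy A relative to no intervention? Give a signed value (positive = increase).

Baseline:
  K = 120
  T = 18
  N = 15 − 18 = -3
  D = 279 − 2·120 − 18 − 4·(-3) = 33
Policy A (T := -15, N := 69):
  K = 120
  T = -15
  N = 69
  D = 279 − 2·120 − (-15) − 4·69 = -222
Change in D: -222 − 33 = -255

-255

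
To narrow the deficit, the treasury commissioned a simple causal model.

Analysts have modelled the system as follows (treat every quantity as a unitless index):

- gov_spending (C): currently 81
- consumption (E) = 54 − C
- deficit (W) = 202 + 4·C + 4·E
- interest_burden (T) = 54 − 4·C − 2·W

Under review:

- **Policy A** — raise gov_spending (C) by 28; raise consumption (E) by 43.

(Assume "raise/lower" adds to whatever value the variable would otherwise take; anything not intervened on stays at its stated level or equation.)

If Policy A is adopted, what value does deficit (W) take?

590

Policy A (C + 28, E + 43):
  C = 81 + 28 = 109
  E = 54 − 109 (+43 from intervention) = -12
  W = 202 + 4·109 + 4·(-12) = 590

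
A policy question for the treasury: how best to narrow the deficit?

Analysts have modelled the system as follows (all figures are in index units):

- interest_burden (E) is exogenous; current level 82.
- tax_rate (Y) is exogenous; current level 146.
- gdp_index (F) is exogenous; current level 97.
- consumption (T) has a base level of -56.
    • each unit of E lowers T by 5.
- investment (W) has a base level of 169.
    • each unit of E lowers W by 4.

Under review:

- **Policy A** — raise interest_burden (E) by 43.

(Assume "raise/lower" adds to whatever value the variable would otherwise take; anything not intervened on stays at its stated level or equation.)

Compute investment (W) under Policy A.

-331

Policy A (E + 43):
  E = 82 + 43 = 125
  W = 169 − 4·125 = -331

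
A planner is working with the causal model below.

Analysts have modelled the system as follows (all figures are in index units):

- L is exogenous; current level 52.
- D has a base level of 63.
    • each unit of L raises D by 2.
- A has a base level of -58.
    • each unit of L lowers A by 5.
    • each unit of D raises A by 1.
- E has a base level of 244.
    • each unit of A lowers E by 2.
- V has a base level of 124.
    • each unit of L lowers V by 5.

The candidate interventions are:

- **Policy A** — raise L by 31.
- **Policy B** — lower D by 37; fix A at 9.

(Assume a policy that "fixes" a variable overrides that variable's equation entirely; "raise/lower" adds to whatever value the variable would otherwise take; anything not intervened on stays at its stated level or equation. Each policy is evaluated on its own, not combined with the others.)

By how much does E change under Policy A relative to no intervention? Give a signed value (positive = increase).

Baseline:
  L = 52
  D = 63 + 2·52 = 167
  A = -58 − 5·52 + 167 = -151
  E = 244 − 2·(-151) = 546
Policy A (L + 31):
  L = 52 + 31 = 83
  D = 63 + 2·83 = 229
  A = -58 − 5·83 + 229 = -244
  E = 244 − 2·(-244) = 732
Change in E: 732 − 546 = 186

186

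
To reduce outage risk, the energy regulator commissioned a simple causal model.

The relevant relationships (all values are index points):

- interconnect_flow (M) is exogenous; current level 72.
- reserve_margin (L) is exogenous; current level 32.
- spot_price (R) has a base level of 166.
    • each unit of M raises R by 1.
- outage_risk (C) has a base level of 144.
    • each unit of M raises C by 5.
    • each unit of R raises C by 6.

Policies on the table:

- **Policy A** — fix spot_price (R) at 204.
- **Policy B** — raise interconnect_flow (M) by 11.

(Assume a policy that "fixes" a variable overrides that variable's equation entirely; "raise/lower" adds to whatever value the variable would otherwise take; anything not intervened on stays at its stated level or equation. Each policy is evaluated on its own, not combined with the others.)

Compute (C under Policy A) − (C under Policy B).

-325

Policy A (R := 204):
  M = 72
  R = 204
  C = 144 + 5·72 + 6·204 = 1728
Policy B (M + 11):
  M = 72 + 11 = 83
  R = 166 + 83 = 249
  C = 144 + 5·83 + 6·249 = 2053
C: 1728 − 2053 = -325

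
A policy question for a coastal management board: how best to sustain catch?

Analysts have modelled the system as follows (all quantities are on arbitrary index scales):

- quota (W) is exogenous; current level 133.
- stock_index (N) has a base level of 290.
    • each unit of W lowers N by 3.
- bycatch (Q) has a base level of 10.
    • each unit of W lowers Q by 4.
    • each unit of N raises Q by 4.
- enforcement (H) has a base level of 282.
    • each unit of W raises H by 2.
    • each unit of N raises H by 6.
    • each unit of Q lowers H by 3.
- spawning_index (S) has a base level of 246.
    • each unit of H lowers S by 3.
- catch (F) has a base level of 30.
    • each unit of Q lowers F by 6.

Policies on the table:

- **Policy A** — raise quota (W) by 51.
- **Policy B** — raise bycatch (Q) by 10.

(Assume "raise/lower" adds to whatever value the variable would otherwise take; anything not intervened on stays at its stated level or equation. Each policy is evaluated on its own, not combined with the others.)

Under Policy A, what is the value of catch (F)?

Policy A (W + 51):
  W = 133 + 51 = 184
  N = 290 − 3·184 = -262
  Q = 10 − 4·184 + 4·(-262) = -1774
  F = 30 − 6·(-1774) = 10674

10674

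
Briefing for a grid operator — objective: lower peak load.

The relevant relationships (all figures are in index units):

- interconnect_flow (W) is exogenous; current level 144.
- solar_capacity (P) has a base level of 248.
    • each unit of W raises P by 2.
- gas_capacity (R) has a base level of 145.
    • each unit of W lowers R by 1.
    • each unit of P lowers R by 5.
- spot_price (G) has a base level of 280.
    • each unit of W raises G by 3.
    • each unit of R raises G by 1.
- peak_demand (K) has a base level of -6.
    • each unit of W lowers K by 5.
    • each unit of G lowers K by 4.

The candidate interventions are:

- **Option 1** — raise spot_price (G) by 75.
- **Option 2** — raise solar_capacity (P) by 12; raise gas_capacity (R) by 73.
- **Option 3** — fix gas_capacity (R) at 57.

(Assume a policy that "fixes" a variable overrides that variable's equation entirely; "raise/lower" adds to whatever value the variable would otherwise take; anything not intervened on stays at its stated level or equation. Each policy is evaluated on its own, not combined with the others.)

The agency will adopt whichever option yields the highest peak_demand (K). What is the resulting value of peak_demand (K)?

Option 1 (G + 75):
  W = 144
  P = 248 + 2·144 = 536
  R = 145 − 144 − 5·536 = -2679
  G = 280 + 3·144 + (-2679) (+75 from intervention) = -1892
  K = -6 − 5·144 − 4·(-1892) = 6842
Option 2 (P + 12, R + 73):
  W = 144
  P = 248 + 2·144 (+12 from intervention) = 548
  R = 145 − 144 − 5·548 (+73 from intervention) = -2666
  G = 280 + 3·144 + (-2666) = -1954
  K = -6 − 5·144 − 4·(-1954) = 7090
Option 3 (R := 57):
  W = 144
  P = 248 + 2·144 = 536
  R = 57
  G = 280 + 3·144 + 57 = 769
  K = -6 − 5·144 − 4·769 = -3802
Comparing — Option 1: K=6842, Option 2: K=7090, Option 3: K=-3802. Highest is 7090 (Option 2).

7090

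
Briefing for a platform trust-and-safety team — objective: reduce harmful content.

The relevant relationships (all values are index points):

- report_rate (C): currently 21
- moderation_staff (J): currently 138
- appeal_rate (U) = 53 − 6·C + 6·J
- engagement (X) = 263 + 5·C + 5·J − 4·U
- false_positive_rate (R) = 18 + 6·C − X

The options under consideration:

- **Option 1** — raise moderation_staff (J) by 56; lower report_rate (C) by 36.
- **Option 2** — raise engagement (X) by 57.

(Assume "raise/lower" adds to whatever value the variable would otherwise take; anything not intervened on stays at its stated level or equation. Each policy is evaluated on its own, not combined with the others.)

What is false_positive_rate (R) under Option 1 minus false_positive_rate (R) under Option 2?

1949

Option 1 (J + 56, C − 36):
  C = 21 − 36 = -15
  J = 138 + 56 = 194
  U = 53 − 6·(-15) + 6·194 = 1307
  X = 263 + 5·(-15) + 5·194 − 4·1307 = -4070
  R = 18 + 6·(-15) − (-4070) = 3998
Option 2 (X + 57):
  C = 21
  J = 138
  U = 53 − 6·21 + 6·138 = 755
  X = 263 + 5·21 + 5·138 − 4·755 (+57 from intervention) = -1905
  R = 18 + 6·21 − (-1905) = 2049
R: 3998 − 2049 = 1949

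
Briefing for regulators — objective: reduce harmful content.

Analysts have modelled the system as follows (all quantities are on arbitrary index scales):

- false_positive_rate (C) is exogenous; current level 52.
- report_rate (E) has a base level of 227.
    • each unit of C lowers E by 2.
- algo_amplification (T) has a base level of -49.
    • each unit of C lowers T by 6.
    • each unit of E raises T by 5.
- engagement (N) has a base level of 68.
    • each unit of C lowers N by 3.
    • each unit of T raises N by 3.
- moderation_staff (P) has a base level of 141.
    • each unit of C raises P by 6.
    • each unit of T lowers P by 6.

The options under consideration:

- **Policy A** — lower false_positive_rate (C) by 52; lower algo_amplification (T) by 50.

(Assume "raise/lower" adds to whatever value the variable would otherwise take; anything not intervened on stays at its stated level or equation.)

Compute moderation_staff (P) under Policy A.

Policy A (C − 52, T − 50):
  C = 52 − 52 = 0
  E = 227 − 2·0 = 227
  T = -49 − 6·0 + 5·227 (−50 from intervention) = 1036
  P = 141 + 6·0 − 6·1036 = -6075

-6075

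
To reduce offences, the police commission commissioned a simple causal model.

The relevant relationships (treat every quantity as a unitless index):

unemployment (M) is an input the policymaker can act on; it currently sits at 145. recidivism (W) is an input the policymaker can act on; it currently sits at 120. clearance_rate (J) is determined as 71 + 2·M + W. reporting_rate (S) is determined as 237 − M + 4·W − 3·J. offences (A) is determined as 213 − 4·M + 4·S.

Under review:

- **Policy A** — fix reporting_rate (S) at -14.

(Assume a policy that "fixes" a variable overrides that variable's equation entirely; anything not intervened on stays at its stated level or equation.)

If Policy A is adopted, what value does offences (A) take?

Policy A (S := -14):
  M = 145
  W = 120
  J = 71 + 2·145 + 120 = 481
  S = -14
  A = 213 − 4·145 + 4·(-14) = -423

-423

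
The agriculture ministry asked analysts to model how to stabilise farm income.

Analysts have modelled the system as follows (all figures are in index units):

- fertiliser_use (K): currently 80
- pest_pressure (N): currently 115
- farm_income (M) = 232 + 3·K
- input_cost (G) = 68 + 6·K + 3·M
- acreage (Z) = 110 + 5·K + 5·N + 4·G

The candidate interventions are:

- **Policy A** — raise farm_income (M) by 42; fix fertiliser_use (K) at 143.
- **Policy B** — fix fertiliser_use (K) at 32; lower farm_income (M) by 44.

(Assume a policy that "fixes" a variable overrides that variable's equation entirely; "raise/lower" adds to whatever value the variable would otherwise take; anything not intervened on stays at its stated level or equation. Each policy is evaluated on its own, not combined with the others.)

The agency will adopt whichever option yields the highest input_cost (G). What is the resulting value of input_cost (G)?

Policy A (M + 42, K := 143):
  K = 143
  M = 232 + 3·143 (+42 from intervention) = 703
  G = 68 + 6·143 + 3·703 = 3035
Policy B (K := 32, M − 44):
  K = 32
  M = 232 + 3·32 (−44 from intervention) = 284
  G = 68 + 6·32 + 3·284 = 1112
Comparing — Policy A: G=3035, Policy B: G=1112. Highest is 3035 (Policy A).

3035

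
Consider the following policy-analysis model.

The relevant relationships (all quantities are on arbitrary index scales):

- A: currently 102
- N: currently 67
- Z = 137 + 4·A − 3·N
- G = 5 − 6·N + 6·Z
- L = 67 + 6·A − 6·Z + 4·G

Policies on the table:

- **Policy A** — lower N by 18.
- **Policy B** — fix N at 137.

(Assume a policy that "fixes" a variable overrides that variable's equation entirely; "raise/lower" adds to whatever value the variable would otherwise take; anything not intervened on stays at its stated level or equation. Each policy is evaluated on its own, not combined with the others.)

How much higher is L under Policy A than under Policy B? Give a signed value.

Policy A (N − 18):
  A = 102
  N = 67 − 18 = 49
  Z = 137 + 4·102 − 3·49 = 398
  G = 5 − 6·49 + 6·398 = 2099
  L = 67 + 6·102 − 6·398 + 4·2099 = 6687
Policy B (N := 137):
  A = 102
  N = 137
  Z = 137 + 4·102 − 3·137 = 134
  G = 5 − 6·137 + 6·134 = -13
  L = 67 + 6·102 − 6·134 + 4·(-13) = -177
L: 6687 − (-177) = 6864

6864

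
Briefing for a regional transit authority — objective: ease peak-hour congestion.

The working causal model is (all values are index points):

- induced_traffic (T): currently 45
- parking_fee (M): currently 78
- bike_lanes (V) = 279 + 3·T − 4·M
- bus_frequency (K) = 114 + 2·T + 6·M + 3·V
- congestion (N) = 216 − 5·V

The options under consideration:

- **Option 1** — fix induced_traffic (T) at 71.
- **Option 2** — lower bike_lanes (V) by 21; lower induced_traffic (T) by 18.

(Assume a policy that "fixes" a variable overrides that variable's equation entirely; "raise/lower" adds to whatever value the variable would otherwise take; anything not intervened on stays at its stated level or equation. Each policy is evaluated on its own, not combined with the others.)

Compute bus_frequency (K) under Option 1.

Option 1 (T := 71):
  T = 71
  M = 78
  V = 279 + 3·71 − 4·78 = 180
  K = 114 + 2·71 + 6·78 + 3·180 = 1264

1264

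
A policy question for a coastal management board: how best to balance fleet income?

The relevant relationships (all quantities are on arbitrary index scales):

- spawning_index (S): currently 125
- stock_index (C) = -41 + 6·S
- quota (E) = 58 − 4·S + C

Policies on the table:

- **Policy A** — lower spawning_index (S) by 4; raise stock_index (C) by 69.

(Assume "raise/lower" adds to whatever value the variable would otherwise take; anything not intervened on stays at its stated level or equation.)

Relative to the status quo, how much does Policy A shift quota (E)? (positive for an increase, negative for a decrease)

61

Baseline:
  S = 125
  C = -41 + 6·125 = 709
  E = 58 − 4·125 + 709 = 267
Policy A (S − 4, C + 69):
  S = 125 − 4 = 121
  C = -41 + 6·121 (+69 from intervention) = 754
  E = 58 − 4·121 + 754 = 328
Change in E: 328 − 267 = 61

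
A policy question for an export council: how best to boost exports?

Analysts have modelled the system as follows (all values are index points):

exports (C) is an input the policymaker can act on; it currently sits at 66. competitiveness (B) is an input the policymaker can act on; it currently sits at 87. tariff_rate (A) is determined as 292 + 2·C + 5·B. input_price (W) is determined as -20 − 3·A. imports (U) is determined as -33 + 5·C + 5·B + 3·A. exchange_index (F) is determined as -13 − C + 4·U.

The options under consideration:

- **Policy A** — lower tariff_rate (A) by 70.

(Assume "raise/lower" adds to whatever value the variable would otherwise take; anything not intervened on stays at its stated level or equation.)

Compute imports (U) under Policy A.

Policy A (A − 70):
  C = 66
  B = 87
  A = 292 + 2·66 + 5·87 (−70 from intervention) = 789
  U = -33 + 5·66 + 5·87 + 3·789 = 3099

3099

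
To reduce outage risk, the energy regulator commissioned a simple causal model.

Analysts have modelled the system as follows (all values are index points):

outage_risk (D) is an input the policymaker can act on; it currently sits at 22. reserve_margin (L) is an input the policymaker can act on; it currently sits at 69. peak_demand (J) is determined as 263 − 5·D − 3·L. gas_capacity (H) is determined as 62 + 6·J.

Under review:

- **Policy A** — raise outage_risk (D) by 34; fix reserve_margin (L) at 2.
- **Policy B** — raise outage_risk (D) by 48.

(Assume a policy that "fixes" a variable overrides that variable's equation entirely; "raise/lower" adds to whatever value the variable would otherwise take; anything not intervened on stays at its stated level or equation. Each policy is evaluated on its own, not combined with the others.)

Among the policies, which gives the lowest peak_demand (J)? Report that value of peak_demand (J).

Policy A (D + 34, L := 2):
  D = 22 + 34 = 56
  L = 2
  J = 263 − 5·56 − 3·2 = -23
Policy B (D + 48):
  D = 22 + 48 = 70
  L = 69
  J = 263 − 5·70 − 3·69 = -294
Comparing — Policy A: J=-23, Policy B: J=-294. Lowest is -294 (Policy B).

-294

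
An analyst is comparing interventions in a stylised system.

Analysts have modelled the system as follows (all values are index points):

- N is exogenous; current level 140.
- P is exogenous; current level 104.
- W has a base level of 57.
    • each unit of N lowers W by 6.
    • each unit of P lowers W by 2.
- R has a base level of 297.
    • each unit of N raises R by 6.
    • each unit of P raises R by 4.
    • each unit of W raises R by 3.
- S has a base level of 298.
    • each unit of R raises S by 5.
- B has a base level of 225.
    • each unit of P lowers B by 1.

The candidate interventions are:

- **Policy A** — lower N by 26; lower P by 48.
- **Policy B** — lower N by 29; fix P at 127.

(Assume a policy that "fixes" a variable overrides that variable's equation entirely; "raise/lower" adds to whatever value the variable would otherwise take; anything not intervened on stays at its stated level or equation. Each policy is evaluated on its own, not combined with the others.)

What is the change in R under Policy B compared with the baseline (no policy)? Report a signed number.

302

Baseline:
  N = 140
  P = 104
  W = 57 − 6·140 − 2·104 = -991
  R = 297 + 6·140 + 4·104 + 3·(-991) = -1420
Policy B (N − 29, P := 127):
  N = 140 − 29 = 111
  P = 127
  W = 57 − 6·111 − 2·127 = -863
  R = 297 + 6·111 + 4·127 + 3·(-863) = -1118
Change in R: -1118 − (-1420) = 302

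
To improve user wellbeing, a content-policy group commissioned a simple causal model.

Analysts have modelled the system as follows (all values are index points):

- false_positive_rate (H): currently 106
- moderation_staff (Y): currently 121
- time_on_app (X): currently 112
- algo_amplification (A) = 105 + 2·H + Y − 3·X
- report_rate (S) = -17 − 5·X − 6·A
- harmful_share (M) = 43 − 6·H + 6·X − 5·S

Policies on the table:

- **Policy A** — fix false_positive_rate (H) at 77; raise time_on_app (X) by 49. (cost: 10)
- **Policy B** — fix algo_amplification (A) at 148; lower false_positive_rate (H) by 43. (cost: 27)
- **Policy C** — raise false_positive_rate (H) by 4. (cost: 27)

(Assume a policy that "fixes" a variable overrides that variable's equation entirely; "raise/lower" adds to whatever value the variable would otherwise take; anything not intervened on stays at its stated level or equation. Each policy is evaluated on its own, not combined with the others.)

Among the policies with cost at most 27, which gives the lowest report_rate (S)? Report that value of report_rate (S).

-1465

Policy A (H := 77, X + 49):
  H = 77
  Y = 121
  X = 112 + 49 = 161
  A = 105 + 2·77 + 121 − 3·161 = -103
  S = -17 − 5·161 − 6·(-103) = -204
Policy B (A := 148, H − 43):
  H = 106 − 43 = 63
  Y = 121
  X = 112
  A = 148
  S = -17 − 5·112 − 6·148 = -1465
Policy C (H + 4):
  H = 106 + 4 = 110
  Y = 121
  X = 112
  A = 105 + 2·110 + 121 − 3·112 = 110
  S = -17 − 5·112 − 6·110 = -1237
Comparing — Policy A: S=-204, Policy B: S=-1465, Policy C: S=-1237. Lowest is -1465 (Policy B).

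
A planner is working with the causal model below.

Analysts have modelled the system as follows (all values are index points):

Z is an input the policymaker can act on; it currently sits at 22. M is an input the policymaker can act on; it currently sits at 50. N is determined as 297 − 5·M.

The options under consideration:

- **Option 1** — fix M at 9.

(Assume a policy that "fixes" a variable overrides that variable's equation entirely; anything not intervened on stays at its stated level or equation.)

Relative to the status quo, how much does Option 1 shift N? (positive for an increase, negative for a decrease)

Baseline:
  M = 50
  N = 297 − 5·50 = 47
Option 1 (M := 9):
  M = 9
  N = 297 − 5·9 = 252
Change in N: 252 − 47 = 205

205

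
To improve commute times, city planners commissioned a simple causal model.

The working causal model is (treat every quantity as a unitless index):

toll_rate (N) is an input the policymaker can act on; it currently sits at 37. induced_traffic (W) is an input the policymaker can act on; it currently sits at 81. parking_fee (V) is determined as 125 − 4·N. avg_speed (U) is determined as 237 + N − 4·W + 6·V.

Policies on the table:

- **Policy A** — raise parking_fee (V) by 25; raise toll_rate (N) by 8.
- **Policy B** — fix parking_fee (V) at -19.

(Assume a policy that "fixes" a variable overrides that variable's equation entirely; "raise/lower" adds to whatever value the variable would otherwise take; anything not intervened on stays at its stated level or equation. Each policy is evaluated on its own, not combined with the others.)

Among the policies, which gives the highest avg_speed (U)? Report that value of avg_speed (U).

-164

Policy A (V + 25, N + 8):
  N = 37 + 8 = 45
  W = 81
  V = 125 − 4·45 (+25 from intervention) = -30
  U = 237 + 45 − 4·81 + 6·(-30) = -222
Policy B (V := -19):
  N = 37
  W = 81
  V = -19
  U = 237 + 37 − 4·81 + 6·(-19) = -164
Comparing — Policy A: U=-222, Policy B: U=-164. Highest is -164 (Policy B).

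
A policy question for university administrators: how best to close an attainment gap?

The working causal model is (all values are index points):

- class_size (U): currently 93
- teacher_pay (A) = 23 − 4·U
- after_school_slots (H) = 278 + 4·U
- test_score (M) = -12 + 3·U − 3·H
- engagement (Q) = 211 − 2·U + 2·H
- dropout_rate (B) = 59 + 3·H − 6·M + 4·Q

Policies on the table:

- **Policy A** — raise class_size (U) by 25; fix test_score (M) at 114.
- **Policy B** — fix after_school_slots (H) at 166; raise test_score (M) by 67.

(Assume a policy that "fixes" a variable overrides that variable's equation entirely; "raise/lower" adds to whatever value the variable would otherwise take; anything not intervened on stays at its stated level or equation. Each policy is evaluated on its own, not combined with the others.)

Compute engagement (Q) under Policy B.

Policy B (H := 166, M + 67):
  U = 93
  H = 166
  Q = 211 − 2·93 + 2·166 = 357

357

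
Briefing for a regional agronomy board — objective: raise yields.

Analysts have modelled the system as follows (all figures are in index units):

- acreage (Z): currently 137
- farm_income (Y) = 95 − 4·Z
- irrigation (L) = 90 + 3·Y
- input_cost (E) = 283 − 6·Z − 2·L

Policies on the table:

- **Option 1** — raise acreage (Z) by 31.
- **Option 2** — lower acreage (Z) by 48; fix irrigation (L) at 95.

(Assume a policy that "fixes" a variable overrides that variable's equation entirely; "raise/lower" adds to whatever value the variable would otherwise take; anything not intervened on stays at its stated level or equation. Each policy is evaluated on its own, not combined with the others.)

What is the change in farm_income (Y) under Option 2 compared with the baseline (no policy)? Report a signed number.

192

Baseline:
  Z = 137
  Y = 95 − 4·137 = -453
Option 2 (Z − 48, L := 95):
  Z = 137 − 48 = 89
  Y = 95 − 4·89 = -261
Change in Y: -261 − (-453) = 192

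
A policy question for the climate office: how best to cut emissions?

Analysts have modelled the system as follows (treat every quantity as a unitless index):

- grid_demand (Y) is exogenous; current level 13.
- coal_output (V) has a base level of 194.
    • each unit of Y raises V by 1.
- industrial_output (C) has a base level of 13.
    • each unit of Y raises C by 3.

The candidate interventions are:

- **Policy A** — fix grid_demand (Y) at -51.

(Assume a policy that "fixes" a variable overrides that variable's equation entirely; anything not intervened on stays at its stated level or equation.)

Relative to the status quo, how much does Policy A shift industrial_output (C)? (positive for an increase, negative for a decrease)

Baseline:
  Y = 13
  C = 13 + 3·13 = 52
Policy A (Y := -51):
  Y = -51
  C = 13 + 3·(-51) = -140
Change in C: -140 − 52 = -192

-192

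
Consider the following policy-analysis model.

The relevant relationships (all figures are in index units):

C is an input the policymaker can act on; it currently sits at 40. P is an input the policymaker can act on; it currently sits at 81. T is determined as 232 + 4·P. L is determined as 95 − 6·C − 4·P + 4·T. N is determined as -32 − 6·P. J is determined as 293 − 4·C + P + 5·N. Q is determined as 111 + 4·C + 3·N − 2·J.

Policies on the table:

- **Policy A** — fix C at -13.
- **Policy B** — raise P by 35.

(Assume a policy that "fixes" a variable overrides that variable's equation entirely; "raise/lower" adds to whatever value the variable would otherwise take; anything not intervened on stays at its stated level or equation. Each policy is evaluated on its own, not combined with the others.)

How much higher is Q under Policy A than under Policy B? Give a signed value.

Policy A (C := -13):
  C = -13
  P = 81
  N = -32 − 6·81 = -518
  J = 293 − 4·(-13) + 81 + 5·(-518) = -2164
  Q = 111 + 4·(-13) + 3·(-518) − 2·(-2164) = 2833
Policy B (P + 35):
  C = 40
  P = 81 + 35 = 116
  N = -32 − 6·116 = -728
  J = 293 − 4·40 + 116 + 5·(-728) = -3391
  Q = 111 + 4·40 + 3·(-728) − 2·(-3391) = 4869
Q: 2833 − 4869 = -2036

-2036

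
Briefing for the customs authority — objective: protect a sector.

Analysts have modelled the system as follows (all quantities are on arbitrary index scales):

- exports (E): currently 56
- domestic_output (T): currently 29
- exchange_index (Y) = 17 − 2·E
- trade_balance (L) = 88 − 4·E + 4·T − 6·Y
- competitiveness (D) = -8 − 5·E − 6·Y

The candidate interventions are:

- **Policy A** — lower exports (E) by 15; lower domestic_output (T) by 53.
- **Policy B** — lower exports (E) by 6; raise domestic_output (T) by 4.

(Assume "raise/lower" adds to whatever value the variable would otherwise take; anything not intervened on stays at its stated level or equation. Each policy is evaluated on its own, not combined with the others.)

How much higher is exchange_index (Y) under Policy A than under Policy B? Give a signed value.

Policy A (E − 15, T − 53):
  E = 56 − 15 = 41
  Y = 17 − 2·41 = -65
Policy B (E − 6, T + 4):
  E = 56 − 6 = 50
  Y = 17 − 2·50 = -83
Y: -65 − (-83) = 18

18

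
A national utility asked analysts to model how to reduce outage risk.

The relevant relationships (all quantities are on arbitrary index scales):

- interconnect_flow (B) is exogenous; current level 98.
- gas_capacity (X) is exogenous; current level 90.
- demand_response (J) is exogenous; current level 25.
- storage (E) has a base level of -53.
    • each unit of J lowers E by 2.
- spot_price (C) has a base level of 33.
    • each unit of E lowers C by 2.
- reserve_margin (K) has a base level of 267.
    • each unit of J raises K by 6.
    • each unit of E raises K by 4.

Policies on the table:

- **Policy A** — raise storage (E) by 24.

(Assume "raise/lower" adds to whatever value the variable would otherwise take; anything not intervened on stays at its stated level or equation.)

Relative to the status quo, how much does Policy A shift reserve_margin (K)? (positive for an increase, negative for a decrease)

96

Baseline:
  J = 25
  E = -53 − 2·25 = -103
  K = 267 + 6·25 + 4·(-103) = 5
Policy A (E + 24):
  J = 25
  E = -53 − 2·25 (+24 from intervention) = -79
  K = 267 + 6·25 + 4·(-79) = 101
Change in K: 101 − 5 = 96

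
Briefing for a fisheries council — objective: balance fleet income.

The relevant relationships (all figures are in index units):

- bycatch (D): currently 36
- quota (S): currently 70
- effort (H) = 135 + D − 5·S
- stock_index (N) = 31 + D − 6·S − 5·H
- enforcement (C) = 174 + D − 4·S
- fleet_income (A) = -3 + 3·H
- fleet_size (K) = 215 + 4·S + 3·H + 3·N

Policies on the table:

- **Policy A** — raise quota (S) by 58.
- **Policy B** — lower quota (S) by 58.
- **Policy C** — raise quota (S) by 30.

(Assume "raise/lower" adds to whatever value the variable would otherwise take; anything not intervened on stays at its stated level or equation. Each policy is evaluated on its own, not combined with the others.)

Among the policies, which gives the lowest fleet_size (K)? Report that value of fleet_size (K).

-1084

Policy A (S + 58):
  D = 36
  S = 70 + 58 = 128
  H = 135 + 36 − 5·128 = -469
  N = 31 + 36 − 6·128 − 5·(-469) = 1644
  K = 215 + 4·128 + 3·(-469) + 3·1644 = 4252
Policy B (S − 58):
  D = 36
  S = 70 − 58 = 12
  H = 135 + 36 − 5·12 = 111
  N = 31 + 36 − 6·12 − 5·111 = -560
  K = 215 + 4·12 + 3·111 + 3·(-560) = -1084
Policy C (S + 30):
  D = 36
  S = 70 + 30 = 100
  H = 135 + 36 − 5·100 = -329
  N = 31 + 36 − 6·100 − 5·(-329) = 1112
  K = 215 + 4·100 + 3·(-329) + 3·1112 = 2964
Comparing — Policy A: K=4252, Policy B: K=-1084, Policy C: K=2964. Lowest is -1084 (Policy B).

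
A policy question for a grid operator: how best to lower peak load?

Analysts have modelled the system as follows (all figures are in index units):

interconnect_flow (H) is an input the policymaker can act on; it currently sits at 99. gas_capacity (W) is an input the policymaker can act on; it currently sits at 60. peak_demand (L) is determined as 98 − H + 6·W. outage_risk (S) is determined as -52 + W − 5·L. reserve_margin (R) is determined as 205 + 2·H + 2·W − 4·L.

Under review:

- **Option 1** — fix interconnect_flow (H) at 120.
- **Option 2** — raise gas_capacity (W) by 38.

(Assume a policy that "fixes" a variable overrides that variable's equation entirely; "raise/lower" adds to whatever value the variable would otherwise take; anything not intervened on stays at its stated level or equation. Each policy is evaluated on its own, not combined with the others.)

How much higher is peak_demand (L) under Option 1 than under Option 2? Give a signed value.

Option 1 (H := 120):
  H = 120
  W = 60
  L = 98 − 120 + 6·60 = 338
Option 2 (W + 38):
  H = 99
  W = 60 + 38 = 98
  L = 98 − 99 + 6·98 = 587
L: 338 − 587 = -249

-249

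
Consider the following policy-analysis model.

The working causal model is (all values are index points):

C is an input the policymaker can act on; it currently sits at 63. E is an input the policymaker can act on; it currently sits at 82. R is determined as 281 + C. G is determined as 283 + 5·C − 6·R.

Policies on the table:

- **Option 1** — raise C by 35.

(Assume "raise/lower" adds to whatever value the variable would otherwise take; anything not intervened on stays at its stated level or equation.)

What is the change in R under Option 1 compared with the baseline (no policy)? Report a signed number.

35

Baseline:
  C = 63
  R = 281 + 63 = 344
Option 1 (C + 35):
  C = 63 + 35 = 98
  R = 281 + 98 = 379
Change in R: 379 − 344 = 35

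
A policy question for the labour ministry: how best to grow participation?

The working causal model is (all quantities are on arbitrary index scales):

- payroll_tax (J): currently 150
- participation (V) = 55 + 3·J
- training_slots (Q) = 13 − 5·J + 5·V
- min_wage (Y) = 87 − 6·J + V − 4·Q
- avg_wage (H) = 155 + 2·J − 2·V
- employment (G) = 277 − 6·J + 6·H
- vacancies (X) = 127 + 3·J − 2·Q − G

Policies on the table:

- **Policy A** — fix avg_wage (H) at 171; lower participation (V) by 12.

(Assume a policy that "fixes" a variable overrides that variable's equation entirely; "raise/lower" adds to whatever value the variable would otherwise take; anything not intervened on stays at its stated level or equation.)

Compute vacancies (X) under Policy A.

-3282

Policy A (H := 171, V − 12):
  J = 150
  V = 55 + 3·150 (−12 from intervention) = 493
  Q = 13 − 5·150 + 5·493 = 1728
  H = 171
  G = 277 − 6·150 + 6·171 = 403
  X = 127 + 3·150 − 2·1728 − 403 = -3282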